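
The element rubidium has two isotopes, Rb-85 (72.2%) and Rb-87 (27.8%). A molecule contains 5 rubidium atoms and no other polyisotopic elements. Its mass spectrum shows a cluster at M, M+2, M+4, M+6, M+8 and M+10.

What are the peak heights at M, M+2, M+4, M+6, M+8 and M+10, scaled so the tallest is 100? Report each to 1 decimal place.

51.9 : 100.0 : 77.0 : 29.7 : 5.7 : 0.4

The 5 Rb atoms are independent, so intensities follow the terms of (0.722 + 0.278)^5.
P(M) = 0.722^5 = 0.196194
P(M+2) = 5 × 0.722^4 × 0.278^1 = 0.377714
P(M+4) = 10 × 0.722^3 × 0.278^2 = 0.290872
P(M+6) = 10 × 0.722^2 × 0.278^3 = 0.111998
P(M+8) = 5 × 0.722^1 × 0.278^4 = 0.021562
P(M+10) = 0.278^5 = 0.001660
The M+2 peak is largest (0.377714); scaling to 100 gives 51.9 : 100.0 : 77.0 : 29.7 : 5.7 : 0.4.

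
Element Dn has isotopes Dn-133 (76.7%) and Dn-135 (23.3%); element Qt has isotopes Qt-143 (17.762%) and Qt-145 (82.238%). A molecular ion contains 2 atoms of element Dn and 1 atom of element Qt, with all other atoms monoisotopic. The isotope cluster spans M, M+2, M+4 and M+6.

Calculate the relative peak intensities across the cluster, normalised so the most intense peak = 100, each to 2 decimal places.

19.09 : 100.00 : 55.47 : 8.16

Element Dn pattern (n=2): 0.588289 : 0.357422 : 0.054289
Element Qt pattern (n=1): 0.17762 : 0.82238
Convolve the two distributions (both contribute in 2-u steps):
  M: 0.588289×0.17762 = 0.104492
  M+2: 0.588289×0.82238 + 0.357422×0.17762 = 0.547282
  M+4: 0.357422×0.82238 + 0.054289×0.17762 = 0.303580
  M+6: 0.054289×0.82238 = 0.044646
Scale to base peak (0.547282) = 100: 19.09 : 100.00 : 55.47 : 8.16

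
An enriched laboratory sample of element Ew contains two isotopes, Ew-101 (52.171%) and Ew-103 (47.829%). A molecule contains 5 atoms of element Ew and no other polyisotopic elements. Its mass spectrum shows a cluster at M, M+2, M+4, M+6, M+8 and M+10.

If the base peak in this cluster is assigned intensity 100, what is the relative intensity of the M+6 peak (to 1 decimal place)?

Term probabilities: M 0.0386, M+2 0.1772, M+4 0.3248, M+6 0.2978, M+8 0.1365, M+10 0.0250. Base peak = M+4.
P(M+4) = C(5,2) × 0.52171^3 × 0.47829^2 = 10 × 0.14199972 × 0.22876132 = 0.324840 (base)
P(M+6) = C(5,3) × 0.52171^2 × 0.47829^3 = 10 × 0.27218132 × 0.10941425 = 0.297805
Relative intensity = 0.297805 / 0.324840 × 100 = 91.7

91.7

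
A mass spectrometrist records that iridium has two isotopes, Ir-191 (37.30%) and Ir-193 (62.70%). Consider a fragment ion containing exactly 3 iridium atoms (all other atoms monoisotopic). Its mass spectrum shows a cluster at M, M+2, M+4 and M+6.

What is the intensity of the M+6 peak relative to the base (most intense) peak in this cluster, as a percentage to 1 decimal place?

Binomial terms of (0.3730 + 0.6270)^3: M 0.0519, M+2 0.2617, M+4 0.4399, M+6 0.2465 → M+4 is the base peak.
P(M+4) = C(3,2) × 0.3730^1 × 0.6270^2 = 3 × 0.3730 × 0.393129 = 0.439911 (base)
P(M+6) = C(3,3) × 0.3730^0 × 0.6270^3 = 1 × 1.0000 × 0.24649188 = 0.246492
Relative intensity = 0.246492 / 0.439911 × 100 = 56.0

56.0%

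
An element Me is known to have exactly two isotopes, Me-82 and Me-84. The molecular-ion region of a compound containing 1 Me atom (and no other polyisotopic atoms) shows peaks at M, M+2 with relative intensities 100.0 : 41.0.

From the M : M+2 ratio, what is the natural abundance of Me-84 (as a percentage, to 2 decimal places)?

Write p for the Me-82 fraction. I(M+2)/I(M) = [C(1,1)·p^0·(1−p)] / p^1 = 1·(1−p)/p = 41.0/100.0 = 0.4100
(1−p)/p = 0.4100/1 = 0.4100  ⇒  p = 1/(1 + 0.4100) = 0.7092
Me-82: 70.92%, Me-84: 29.08%.

29.08%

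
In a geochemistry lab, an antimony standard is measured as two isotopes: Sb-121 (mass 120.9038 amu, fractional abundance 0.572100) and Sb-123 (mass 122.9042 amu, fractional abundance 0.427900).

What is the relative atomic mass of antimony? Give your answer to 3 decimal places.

Ar = Σ fᵢ·mᵢ = 0.572100 × 120.9038 + 0.427900 × 122.9042
= 69.16906 + 52.59071 = 121.75977 amu

121.760 amu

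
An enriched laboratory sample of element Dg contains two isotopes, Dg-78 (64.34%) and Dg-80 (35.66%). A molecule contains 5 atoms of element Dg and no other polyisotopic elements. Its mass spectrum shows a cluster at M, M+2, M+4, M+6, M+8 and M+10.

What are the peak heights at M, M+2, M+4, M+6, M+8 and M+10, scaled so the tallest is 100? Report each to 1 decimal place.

The 5 Dg atoms are independent, so intensities follow the terms of (0.6434 + 0.3566)^5.
P(M) = 0.6434^5 = 0.110257
P(M+2) = 5 × 0.6434^4 × 0.3566^1 = 0.305545
P(M+4) = 10 × 0.6434^3 × 0.3566^2 = 0.338693
P(M+6) = 10 × 0.6434^2 × 0.3566^3 = 0.187718
P(M+8) = 5 × 0.6434^1 × 0.3566^4 = 0.052021
P(M+10) = 0.3566^5 = 0.005766
The M+4 peak is largest (0.338693); scaling to 100 gives 32.6 : 90.2 : 100.0 : 55.4 : 15.4 : 1.7.

32.6 : 90.2 : 100.0 : 55.4 : 15.4 : 1.7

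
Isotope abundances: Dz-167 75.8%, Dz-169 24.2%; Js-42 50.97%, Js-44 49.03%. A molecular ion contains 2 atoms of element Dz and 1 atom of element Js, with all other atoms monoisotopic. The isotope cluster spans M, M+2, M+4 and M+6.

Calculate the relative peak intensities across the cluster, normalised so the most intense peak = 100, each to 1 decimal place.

Element Dz pattern (n=2): 0.574564 : 0.366872 : 0.058564
Element Js pattern (n=1): 0.5097 : 0.4903
Convolve the two distributions (both contribute in 2-u steps):
  M: 0.574564×0.5097 = 0.292855
  M+2: 0.574564×0.4903 + 0.366872×0.5097 = 0.468703
  M+4: 0.366872×0.4903 + 0.058564×0.5097 = 0.209727
  M+6: 0.058564×0.4903 = 0.028714
Scale to base peak (0.468703) = 100: 62.5 : 100.0 : 44.7 : 6.1

62.5 : 100.0 : 44.7 : 6.1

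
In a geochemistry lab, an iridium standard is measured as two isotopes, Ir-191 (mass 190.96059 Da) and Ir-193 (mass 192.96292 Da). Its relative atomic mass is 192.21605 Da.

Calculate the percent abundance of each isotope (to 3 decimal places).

Ir-191: 37.300%, Ir-193: 62.700%

With x = fraction of Ir-191 (so Ir-193 is 1 − x):
190.96059·x + 192.96292·(1 − x) = 192.21605
(190.96059 − 192.96292)·x = 192.21605 − 192.96292
x = -0.74687 / -2.00233 = 0.37300 → 37.300% Ir-191, 62.700% Ir-193.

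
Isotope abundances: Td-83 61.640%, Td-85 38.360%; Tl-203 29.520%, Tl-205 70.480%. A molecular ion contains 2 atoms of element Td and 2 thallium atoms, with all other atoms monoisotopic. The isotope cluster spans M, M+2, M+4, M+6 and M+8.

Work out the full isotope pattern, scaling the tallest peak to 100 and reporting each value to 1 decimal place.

Element Td pattern (n=2): 0.37994896 : 0.47290208 : 0.14714896
Thallium pattern (n=2): 0.08714304 : 0.41611392 : 0.49674304
Convolve the two distributions (both contribute in 2-u steps):
  M: 0.37994896×0.08714304 = 0.033110
  M+2: 0.37994896×0.41611392 + 0.47290208×0.08714304 = 0.199312
  M+4: 0.37994896×0.49674304 + 0.47290208×0.41611392 + 0.14714896×0.08714304 = 0.398341
  M+6: 0.47290208×0.49674304 + 0.14714896×0.41611392 = 0.296142
  M+8: 0.14714896×0.49674304 = 0.073095
Scale to base peak (0.398341) = 100: 8.3 : 50.0 : 100.0 : 74.3 : 18.3

8.3 : 50.0 : 100.0 : 74.3 : 18.3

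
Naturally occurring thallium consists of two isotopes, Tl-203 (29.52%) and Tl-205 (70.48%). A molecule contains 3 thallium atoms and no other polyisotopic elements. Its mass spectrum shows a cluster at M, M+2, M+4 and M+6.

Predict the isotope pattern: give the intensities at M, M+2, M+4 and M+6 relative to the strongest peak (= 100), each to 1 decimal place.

5.8 : 41.9 : 100.0 : 79.6

The 3 Tl atoms are independent, so intensities follow the terms of (0.2952 + 0.7048)^3.
P(M) = 0.2952^3 = 0.025725
P(M+2) = 3 × 0.2952^2 × 0.7048^1 = 0.184255
P(M+4) = 3 × 0.2952^1 × 0.7048^2 = 0.439916
P(M+6) = 0.7048^3 = 0.350104
The M+4 peak is largest (0.439916); scaling to 100 gives 5.8 : 41.9 : 100.0 : 79.6.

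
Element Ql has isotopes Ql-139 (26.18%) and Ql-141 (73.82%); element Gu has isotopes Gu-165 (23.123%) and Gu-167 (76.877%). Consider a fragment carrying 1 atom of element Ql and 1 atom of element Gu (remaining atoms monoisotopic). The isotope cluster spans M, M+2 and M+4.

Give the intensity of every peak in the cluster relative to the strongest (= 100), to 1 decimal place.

Element Ql pattern (n=1): 0.2618 : 0.7382
Element Gu pattern (n=1): 0.23123 : 0.76877
Convolve the two distributions (both contribute in 2-u steps):
  M: 0.2618×0.23123 = 0.060536
  M+2: 0.2618×0.76877 + 0.7382×0.23123 = 0.371958
  M+4: 0.7382×0.76877 = 0.567506
Scale to base peak (0.567506) = 100: 10.7 : 65.5 : 100.0

10.7 : 65.5 : 100.0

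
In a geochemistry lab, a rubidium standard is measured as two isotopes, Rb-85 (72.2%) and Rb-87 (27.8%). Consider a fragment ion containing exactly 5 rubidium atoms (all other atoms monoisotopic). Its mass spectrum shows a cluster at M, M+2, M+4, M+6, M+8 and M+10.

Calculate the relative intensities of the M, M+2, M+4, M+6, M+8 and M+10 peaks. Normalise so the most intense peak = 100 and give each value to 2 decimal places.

51.94 : 100.00 : 77.01 : 29.65 : 5.71 : 0.44

The 5 Rb atoms are independent, so intensities follow the terms of (0.722 + 0.278)^5.
P(M) = 0.722^5 = 0.196194
P(M+2) = 5 × 0.722^4 × 0.278^1 = 0.377714
P(M+4) = 10 × 0.722^3 × 0.278^2 = 0.290872
P(M+6) = 10 × 0.722^2 × 0.278^3 = 0.111998
P(M+8) = 5 × 0.722^1 × 0.278^4 = 0.021562
P(M+10) = 0.278^5 = 0.001660
The M+2 peak is largest (0.377714); scaling to 100 gives 51.94 : 100.00 : 77.01 : 29.65 : 5.71 : 0.44.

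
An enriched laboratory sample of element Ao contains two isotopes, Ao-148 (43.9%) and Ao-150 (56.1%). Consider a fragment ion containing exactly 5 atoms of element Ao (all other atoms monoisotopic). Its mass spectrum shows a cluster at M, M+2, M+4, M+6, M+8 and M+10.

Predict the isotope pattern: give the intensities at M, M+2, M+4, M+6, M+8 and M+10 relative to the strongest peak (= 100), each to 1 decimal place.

Expanding (0.439 + 0.561)^5:
P(M) = 0.439^5 = 0.016305
P(M+2) = 5 × 0.439^4 × 0.561^1 = 0.104182
P(M+4) = 10 × 0.439^3 × 0.561^2 = 0.266268
P(M+6) = 10 × 0.439^2 × 0.561^3 = 0.340265
P(M+8) = 5 × 0.439^1 × 0.561^4 = 0.217413
P(M+10) = 0.561^5 = 0.055567
The M+6 peak is largest (0.340265); scaling to 100 gives 4.8 : 30.6 : 78.3 : 100.0 : 63.9 : 16.3.

4.8 : 30.6 : 78.3 : 100.0 : 63.9 : 16.3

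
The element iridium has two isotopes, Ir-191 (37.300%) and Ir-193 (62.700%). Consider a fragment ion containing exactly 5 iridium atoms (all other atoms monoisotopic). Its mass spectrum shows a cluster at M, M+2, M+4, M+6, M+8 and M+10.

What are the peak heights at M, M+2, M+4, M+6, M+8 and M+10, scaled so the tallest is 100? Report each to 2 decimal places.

Each Ir atom is independently Ir-191 (p = 0.37300) or Ir-193 (q = 0.62700); the cluster is the binomial expansion (p + q)^5.
P(M) = 0.37300^5 = 0.007220
P(M+2) = 5 × 0.37300^4 × 0.62700^1 = 0.060684
P(M+4) = 10 × 0.37300^3 × 0.62700^2 = 0.204015
P(M+6) = 10 × 0.37300^2 × 0.62700^3 = 0.342942
P(M+8) = 5 × 0.37300^1 × 0.62700^4 = 0.288237
P(M+10) = 0.62700^5 = 0.096903
The M+6 peak is largest (0.342942); scaling to 100 gives 2.11 : 17.70 : 59.49 : 100.00 : 84.05 : 28.26.

2.11 : 17.70 : 59.49 : 100.00 : 84.05 : 28.26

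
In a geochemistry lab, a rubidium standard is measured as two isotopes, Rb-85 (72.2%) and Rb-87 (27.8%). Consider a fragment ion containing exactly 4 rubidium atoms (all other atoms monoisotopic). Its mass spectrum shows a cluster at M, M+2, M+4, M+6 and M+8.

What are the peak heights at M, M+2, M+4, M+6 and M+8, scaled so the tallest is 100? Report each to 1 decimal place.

Expanding (0.722 + 0.278)^4:
P(M) = 0.722^4 = 0.271737
P(M+2) = 4 × 0.722^3 × 0.278^1 = 0.418520
P(M+4) = 6 × 0.722^2 × 0.278^2 = 0.241721
P(M+6) = 4 × 0.722^1 × 0.278^3 = 0.062049
P(M+8) = 0.278^4 = 0.005973
The M+2 peak is largest (0.418520); scaling to 100 gives 64.9 : 100.0 : 57.8 : 14.8 : 1.4.

64.9 : 100.0 : 57.8 : 14.8 : 1.4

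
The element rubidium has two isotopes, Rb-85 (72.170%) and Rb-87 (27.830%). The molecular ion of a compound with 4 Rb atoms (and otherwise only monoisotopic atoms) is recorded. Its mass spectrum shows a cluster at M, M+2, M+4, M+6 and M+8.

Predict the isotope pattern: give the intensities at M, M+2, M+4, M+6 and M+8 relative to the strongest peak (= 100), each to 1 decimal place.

Each Rb atom is independently Rb-85 (p = 0.72170) or Rb-87 (q = 0.27830); the cluster is the binomial expansion (p + q)^4.
P(M) = 0.72170^4 = 0.271286
P(M+2) = 4 × 0.72170^3 × 0.27830^1 = 0.418450
P(M+4) = 6 × 0.72170^2 × 0.27830^2 = 0.242042
P(M+6) = 4 × 0.72170^1 × 0.27830^3 = 0.062224
P(M+8) = 0.27830^4 = 0.005999
The M+2 peak is largest (0.418450); scaling to 100 gives 64.8 : 100.0 : 57.8 : 14.9 : 1.4.

64.8 : 100.0 : 57.8 : 14.9 : 1.4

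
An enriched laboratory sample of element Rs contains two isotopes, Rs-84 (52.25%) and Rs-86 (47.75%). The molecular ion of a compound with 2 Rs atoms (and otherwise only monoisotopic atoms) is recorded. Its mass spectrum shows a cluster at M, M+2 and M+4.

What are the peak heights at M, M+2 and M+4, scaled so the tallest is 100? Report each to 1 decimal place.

54.7 : 100.0 : 45.7

Each Rs atom is independently Rs-84 (p = 0.5225) or Rs-86 (q = 0.4775); the cluster is the binomial expansion (p + q)^2.
P(M) = 0.5225^2 = 0.273006
P(M+2) = 2 × 0.5225^1 × 0.4775^1 = 0.498988
P(M+4) = 0.4775^2 = 0.228006
The M+2 peak is largest (0.498988); scaling to 100 gives 54.7 : 100.0 : 45.7.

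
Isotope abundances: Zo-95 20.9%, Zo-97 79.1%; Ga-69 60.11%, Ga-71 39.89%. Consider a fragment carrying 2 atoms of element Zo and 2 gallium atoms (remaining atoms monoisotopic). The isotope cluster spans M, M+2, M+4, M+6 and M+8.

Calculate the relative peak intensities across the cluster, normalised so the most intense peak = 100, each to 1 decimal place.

4.0 : 35.9 : 100.0 : 90.1 : 25.4

Element Zo pattern (n=2): 0.043681 : 0.330638 : 0.625681
Gallium pattern (n=2): 0.36132121 : 0.47955758 : 0.15912121
Convolve the two distributions (both contribute in 2-u steps):
  M: 0.043681×0.36132121 = 0.015783
  M+2: 0.043681×0.47955758 + 0.330638×0.36132121 = 0.140414
  M+4: 0.043681×0.15912121 + 0.330638×0.47955758 + 0.625681×0.36132121 = 0.391582
  M+6: 0.330638×0.15912121 + 0.625681×0.47955758 = 0.352662
  M+8: 0.625681×0.15912121 = 0.099559
Scale to base peak (0.391582) = 100: 4.0 : 35.9 : 100.0 : 90.1 : 25.4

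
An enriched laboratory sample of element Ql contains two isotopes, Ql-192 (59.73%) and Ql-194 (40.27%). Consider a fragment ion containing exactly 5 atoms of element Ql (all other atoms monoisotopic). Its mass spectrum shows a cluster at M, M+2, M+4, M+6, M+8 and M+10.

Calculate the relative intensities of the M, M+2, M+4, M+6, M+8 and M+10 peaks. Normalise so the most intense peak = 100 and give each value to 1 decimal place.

Each Ql atom is independently Ql-192 (p = 0.5973) or Ql-194 (q = 0.4027); the cluster is the binomial expansion (p + q)^5.
P(M) = 0.5973^5 = 0.076026
P(M+2) = 5 × 0.5973^4 × 0.4027^1 = 0.256284
P(M+4) = 10 × 0.5973^3 × 0.4027^2 = 0.345574
P(M+6) = 10 × 0.5973^2 × 0.4027^3 = 0.232986
P(M+8) = 5 × 0.5973^1 × 0.4027^4 = 0.078540
P(M+10) = 0.4027^5 = 0.010590
The M+4 peak is largest (0.345574); scaling to 100 gives 22.0 : 74.2 : 100.0 : 67.4 : 22.7 : 3.1.

22.0 : 74.2 : 100.0 : 67.4 : 22.7 : 3.1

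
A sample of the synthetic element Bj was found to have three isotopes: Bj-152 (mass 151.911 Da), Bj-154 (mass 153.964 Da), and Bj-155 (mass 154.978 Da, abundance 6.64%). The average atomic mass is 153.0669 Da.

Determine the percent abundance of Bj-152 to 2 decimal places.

The remaining 93.36% is split between Bj-152 (fraction x) and Bj-154 (fraction 0.9336 − x).
Substituting: 151.911x + 153.964(0.9336 − x) = 142.7763608
(151.911 − 153.964)x = -0.9644296  ⇒  x = 0.46977, y = 0.46383
Bj-152: 46.98%, Bj-154: 46.38%.

46.98%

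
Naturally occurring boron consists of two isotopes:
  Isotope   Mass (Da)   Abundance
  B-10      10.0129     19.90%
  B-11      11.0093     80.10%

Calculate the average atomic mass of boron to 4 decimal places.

10.8110 Da

Weight each isotope mass by its fractional abundance: 0.1990 × 10.0129 + 0.8010 × 11.0093
= 1.99257 + 8.81845 = 10.81102 Da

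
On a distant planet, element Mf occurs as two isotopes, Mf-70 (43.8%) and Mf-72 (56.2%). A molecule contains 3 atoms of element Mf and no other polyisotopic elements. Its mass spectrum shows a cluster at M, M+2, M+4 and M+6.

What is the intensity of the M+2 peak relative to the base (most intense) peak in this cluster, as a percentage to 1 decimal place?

77.9%

(0.438 + 0.562)^3 gives M 0.0840, M+2 0.3234, M+4 0.4150, M+6 0.1775; the largest is M+4.
P(M+4) = C(3,2) × 0.438^1 × 0.562^2 = 3 × 0.4380 × 0.315844 = 0.415019 (base)
P(M+2) = C(3,1) × 0.438^2 × 0.562^1 = 3 × 0.191844 × 0.5620 = 0.323449
Relative intensity = 0.323449 / 0.415019 × 100 = 77.9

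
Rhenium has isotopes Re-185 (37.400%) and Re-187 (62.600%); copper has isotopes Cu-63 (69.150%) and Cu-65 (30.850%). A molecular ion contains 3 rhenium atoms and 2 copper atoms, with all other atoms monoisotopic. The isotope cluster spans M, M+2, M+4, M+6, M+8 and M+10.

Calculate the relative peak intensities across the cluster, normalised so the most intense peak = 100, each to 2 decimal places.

Rhenium pattern (n=3): 0.05231362 : 0.26268713 : 0.43968487 : 0.24531438
Copper pattern (n=2): 0.47817225 : 0.4266555 : 0.09517225
Convolve the two distributions (both contribute in 2-u steps):
  M: 0.05231362×0.47817225 = 0.025015
  M+2: 0.05231362×0.4266555 + 0.26268713×0.47817225 = 0.147930
  M+4: 0.05231362×0.09517225 + 0.26268713×0.4266555 + 0.43968487×0.47817225 = 0.327301
  M+6: 0.26268713×0.09517225 + 0.43968487×0.4266555 + 0.24531438×0.47817225 = 0.329897
  M+8: 0.43968487×0.09517225 + 0.24531438×0.4266555 = 0.146511
  M+10: 0.24531438×0.09517225 = 0.023347
Scale to base peak (0.329897) = 100: 7.58 : 44.84 : 99.21 : 100.00 : 44.41 : 7.08

7.58 : 44.84 : 99.21 : 100.00 : 44.41 : 7.08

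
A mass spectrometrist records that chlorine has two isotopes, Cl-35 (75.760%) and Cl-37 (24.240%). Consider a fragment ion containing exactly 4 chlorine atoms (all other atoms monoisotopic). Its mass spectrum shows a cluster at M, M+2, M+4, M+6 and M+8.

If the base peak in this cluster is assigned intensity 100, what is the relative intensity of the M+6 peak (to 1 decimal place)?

Term probabilities: M 0.3294, M+2 0.4216, M+4 0.2023, M+6 0.0432, M+8 0.0035. Base peak = M+2.
P(M+2) = C(4,1) × 0.75760^3 × 0.24240^1 = 4 × 0.4348304 × 0.2424 = 0.421612 (base)
P(M+6) = C(4,3) × 0.75760^1 × 0.24240^3 = 4 × 0.7576 × 0.01424288 = 0.043162
Relative intensity = 0.043162 / 0.421612 × 100 = 10.2

10.2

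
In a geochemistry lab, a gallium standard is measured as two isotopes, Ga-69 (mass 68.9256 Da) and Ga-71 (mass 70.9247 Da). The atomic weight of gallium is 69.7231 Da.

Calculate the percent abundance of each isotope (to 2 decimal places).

Ga-69: 60.11%, Ga-71: 39.89%

Writing the weighted mean with unknown fraction x of Ga-69:
68.9256·x + 70.9247·(1 − x) = 69.7231
(68.9256 − 70.9247)·x = 69.7231 − 70.9247
x = -1.2016 / -1.9991 = 0.60107 → 60.11% Ga-69, 39.89% Ga-71.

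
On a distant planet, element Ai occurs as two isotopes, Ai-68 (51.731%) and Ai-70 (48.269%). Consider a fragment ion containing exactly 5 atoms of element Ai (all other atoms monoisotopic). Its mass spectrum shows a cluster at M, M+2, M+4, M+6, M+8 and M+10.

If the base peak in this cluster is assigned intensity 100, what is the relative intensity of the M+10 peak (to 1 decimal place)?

Term probabilities: M 0.0370, M+2 0.1728, M+4 0.3225, M+6 0.3010, M+8 0.1404, M+10 0.0262. Base peak = M+4.
P(M+4) = C(5,2) × 0.51731^3 × 0.48269^2 = 10 × 0.13843714 × 0.23298964 = 0.322544 (base)
P(M+10) = C(5,5) × 0.51731^0 × 0.48269^5 = 1 × 1.0000 × 0.02620243 = 0.026202
Relative intensity = 0.026202 / 0.322544 × 100 = 8.1

8.1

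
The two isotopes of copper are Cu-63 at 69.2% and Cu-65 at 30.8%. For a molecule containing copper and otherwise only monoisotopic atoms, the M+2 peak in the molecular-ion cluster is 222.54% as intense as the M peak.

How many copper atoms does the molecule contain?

5

For n independent Cu atoms, I(M+2)/I(M) = n · (abundance Cu-65) / (abundance Cu-63) = n · 0.308/0.692.
n = 2.2254 × 0.692/0.308 = 5.00 ≈ 5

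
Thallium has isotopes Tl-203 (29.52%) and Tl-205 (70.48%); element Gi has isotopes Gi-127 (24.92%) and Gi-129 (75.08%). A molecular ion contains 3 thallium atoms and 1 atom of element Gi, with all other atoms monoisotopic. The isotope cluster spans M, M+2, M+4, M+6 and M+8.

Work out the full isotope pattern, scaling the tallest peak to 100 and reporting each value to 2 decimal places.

Thallium pattern (n=3): 0.02572463 : 0.18425524 : 0.43991564 : 0.35010449
Element Gi pattern (n=1): 0.2492 : 0.7508
Convolve the two distributions (both contribute in 2-u steps):
  M: 0.02572463×0.2492 = 0.006411
  M+2: 0.02572463×0.7508 + 0.18425524×0.2492 = 0.065230
  M+4: 0.18425524×0.7508 + 0.43991564×0.2492 = 0.247966
  M+6: 0.43991564×0.7508 + 0.35010449×0.2492 = 0.417535
  M+8: 0.35010449×0.7508 = 0.262858
Scale to base peak (0.417535) = 100: 1.54 : 15.62 : 59.39 : 100.00 : 62.95

1.54 : 15.62 : 59.39 : 100.00 : 62.95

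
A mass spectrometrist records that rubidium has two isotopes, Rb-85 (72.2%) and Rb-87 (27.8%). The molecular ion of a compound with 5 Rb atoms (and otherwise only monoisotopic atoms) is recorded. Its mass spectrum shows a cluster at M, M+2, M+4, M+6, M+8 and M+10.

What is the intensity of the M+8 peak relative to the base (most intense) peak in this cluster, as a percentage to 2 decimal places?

5.71%

Term probabilities: M 0.1962, M+2 0.3777, M+4 0.2909, M+6 0.1120, M+8 0.0216, M+10 0.0017. Base peak = M+2.
P(M+2) = C(5,1) × 0.722^4 × 0.278^1 = 5 × 0.27173701 × 0.2780 = 0.377714 (base)
P(M+8) = C(5,4) × 0.722^1 × 0.278^4 = 5 × 0.7220 × 0.00597282 = 0.021562
Relative intensity = 0.021562 / 0.377714 × 100 = 5.71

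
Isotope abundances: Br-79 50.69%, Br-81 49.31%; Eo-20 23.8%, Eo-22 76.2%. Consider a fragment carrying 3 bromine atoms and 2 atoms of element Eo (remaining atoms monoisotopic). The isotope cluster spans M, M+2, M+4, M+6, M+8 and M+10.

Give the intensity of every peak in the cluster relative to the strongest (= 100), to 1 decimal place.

Bromine pattern (n=3): 0.13024674 : 0.3801026 : 0.36975457 : 0.11989609
Element Eo pattern (n=2): 0.056644 : 0.362712 : 0.580644
Convolve the two distributions (both contribute in 2-u steps):
  M: 0.13024674×0.056644 = 0.007378
  M+2: 0.13024674×0.362712 + 0.3801026×0.056644 = 0.068773
  M+4: 0.13024674×0.580644 + 0.3801026×0.362712 + 0.36975457×0.056644 = 0.234439
  M+6: 0.3801026×0.580644 + 0.36975457×0.362712 + 0.11989609×0.056644 = 0.361610
  M+8: 0.36975457×0.580644 + 0.11989609×0.362712 = 0.258184
  M+10: 0.11989609×0.580644 = 0.069617
Scale to base peak (0.361610) = 100: 2.0 : 19.0 : 64.8 : 100.0 : 71.4 : 19.3

2.0 : 19.0 : 64.8 : 100.0 : 71.4 : 19.3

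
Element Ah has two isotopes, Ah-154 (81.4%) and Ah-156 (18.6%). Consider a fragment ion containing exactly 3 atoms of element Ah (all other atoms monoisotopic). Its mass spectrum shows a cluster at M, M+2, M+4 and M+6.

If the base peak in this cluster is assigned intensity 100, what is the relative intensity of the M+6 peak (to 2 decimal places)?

1.19

(0.814 + 0.186)^3 gives M 0.5394, M+2 0.3697, M+4 0.0845, M+6 0.0064; the largest is M.
P(M) = C(3,0) × 0.814^3 × 0.186^0 = 1 × 0.53935314 × 1.0000 = 0.539353 (base)
P(M+6) = C(3,3) × 0.814^0 × 0.186^3 = 1 × 1.0000 × 0.00643486 = 0.006435
Relative intensity = 0.006435 / 0.539353 × 100 = 1.19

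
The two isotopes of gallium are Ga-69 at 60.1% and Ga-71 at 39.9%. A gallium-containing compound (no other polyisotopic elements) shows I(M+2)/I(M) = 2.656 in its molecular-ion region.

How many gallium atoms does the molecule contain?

For n independent Ga atoms, I(M+2)/I(M) = n · (abundance Ga-71) / (abundance Ga-69) = n · 0.399/0.601.
n = 2.656 × 0.601/0.399 = 4.00 ≈ 4

4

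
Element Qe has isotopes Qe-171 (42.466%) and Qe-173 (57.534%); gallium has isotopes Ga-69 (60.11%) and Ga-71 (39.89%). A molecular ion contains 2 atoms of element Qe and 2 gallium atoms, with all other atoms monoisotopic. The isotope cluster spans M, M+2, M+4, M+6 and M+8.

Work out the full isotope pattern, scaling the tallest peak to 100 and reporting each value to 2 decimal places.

Element Qe pattern (n=2): 0.18033612 : 0.48864777 : 0.33101612
Gallium pattern (n=2): 0.36132121 : 0.47955758 : 0.15912121
Convolve the two distributions (both contribute in 2-u steps):
  M: 0.18033612×0.36132121 = 0.065159
  M+2: 0.18033612×0.47955758 + 0.48864777×0.36132121 = 0.263040
  M+4: 0.18033612×0.15912121 + 0.48864777×0.47955758 + 0.33101612×0.36132121 = 0.382633
  M+6: 0.48864777×0.15912121 + 0.33101612×0.47955758 = 0.236496
  M+8: 0.33101612×0.15912121 = 0.052672
Scale to base peak (0.382633) = 100: 17.03 : 68.74 : 100.00 : 61.81 : 13.77

17.03 : 68.74 : 100.00 : 61.81 : 13.77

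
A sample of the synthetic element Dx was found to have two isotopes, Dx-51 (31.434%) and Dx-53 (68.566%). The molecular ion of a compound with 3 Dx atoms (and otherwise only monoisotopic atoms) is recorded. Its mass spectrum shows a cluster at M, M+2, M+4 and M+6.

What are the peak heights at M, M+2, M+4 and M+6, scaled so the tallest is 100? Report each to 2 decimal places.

7.01 : 45.84 : 100.00 : 72.71

The 3 Dx atoms are independent, so intensities follow the terms of (0.31434 + 0.68566)^3.
P(M) = 0.31434^3 = 0.031060
P(M+2) = 3 × 0.31434^2 × 0.68566^1 = 0.203249
P(M+4) = 3 × 0.31434^1 × 0.68566^2 = 0.443342
P(M+6) = 0.68566^3 = 0.322349
The M+4 peak is largest (0.443342); scaling to 100 gives 7.01 : 45.84 : 100.00 : 72.71.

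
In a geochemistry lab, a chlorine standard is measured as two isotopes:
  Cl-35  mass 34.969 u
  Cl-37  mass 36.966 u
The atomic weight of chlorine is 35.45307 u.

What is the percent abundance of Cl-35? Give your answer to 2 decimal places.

75.76%

Writing the weighted mean with unknown fraction x of Cl-35:
34.969·x + 36.966·(1 − x) = 35.45307
(34.969 − 36.966)·x = 35.45307 − 36.966
x = -1.51293 / -1.997 = 0.75760 → 75.76% Cl-35, 24.24% Cl-37.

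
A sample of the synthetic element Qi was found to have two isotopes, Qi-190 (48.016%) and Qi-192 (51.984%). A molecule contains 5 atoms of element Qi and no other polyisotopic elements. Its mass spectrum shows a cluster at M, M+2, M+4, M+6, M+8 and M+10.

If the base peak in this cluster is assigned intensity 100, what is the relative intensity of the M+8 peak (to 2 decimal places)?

54.13

Term probabilities: M 0.0255, M+2 0.1382, M+4 0.2992, M+6 0.3239, M+8 0.1753, M+10 0.0380. Base peak = M+6.
P(M+6) = C(5,3) × 0.48016^2 × 0.51984^3 = 10 × 0.23055363 × 0.14047825 = 0.323878 (base)
P(M+8) = C(5,4) × 0.48016^1 × 0.51984^4 = 5 × 0.48016 × 0.07302621 = 0.175321
Relative intensity = 0.175321 / 0.323878 × 100 = 54.13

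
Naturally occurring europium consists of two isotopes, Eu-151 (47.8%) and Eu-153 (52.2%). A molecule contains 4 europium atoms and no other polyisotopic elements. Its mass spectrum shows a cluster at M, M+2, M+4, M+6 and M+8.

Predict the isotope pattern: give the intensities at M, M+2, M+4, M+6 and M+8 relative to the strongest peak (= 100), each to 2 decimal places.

Each Eu atom is independently Eu-151 (p = 0.478) or Eu-153 (q = 0.522); the cluster is the binomial expansion (p + q)^4.
P(M) = 0.478^4 = 0.052205
P(M+2) = 4 × 0.478^3 × 0.522^1 = 0.228042
P(M+4) = 6 × 0.478^2 × 0.522^2 = 0.373549
P(M+6) = 4 × 0.478^1 × 0.522^3 = 0.271956
P(M+8) = 0.522^4 = 0.074248
The M+4 peak is largest (0.373549); scaling to 100 gives 13.98 : 61.05 : 100.00 : 72.80 : 19.88.

13.98 : 61.05 : 100.00 : 72.80 : 19.88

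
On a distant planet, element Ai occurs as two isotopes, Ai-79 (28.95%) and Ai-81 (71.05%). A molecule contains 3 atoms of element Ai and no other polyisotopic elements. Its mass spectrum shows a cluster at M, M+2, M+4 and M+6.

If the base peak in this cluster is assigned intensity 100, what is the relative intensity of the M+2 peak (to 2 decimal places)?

(0.2895 + 0.7105)^3 gives M 0.0243, M+2 0.1786, M+4 0.4384, M+6 0.3587; the largest is M+4.
P(M+4) = C(3,2) × 0.2895^1 × 0.7105^2 = 3 × 0.2895 × 0.50481025 = 0.438428 (base)
P(M+2) = C(3,1) × 0.2895^2 × 0.7105^1 = 3 × 0.08381025 × 0.7105 = 0.178642
Relative intensity = 0.178642 / 0.438428 × 100 = 40.75

40.75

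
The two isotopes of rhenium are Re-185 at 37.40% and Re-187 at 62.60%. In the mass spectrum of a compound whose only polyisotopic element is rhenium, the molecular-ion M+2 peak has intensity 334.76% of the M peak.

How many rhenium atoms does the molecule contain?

With n Re atoms, P(M+2)/P(M) = C(n,1)·p^(n−1)q / p^n = n·q/p = n · 0.6260/0.3740.
n = 3.3476 × 0.3740/0.6260 = 2.00 ≈ 2

2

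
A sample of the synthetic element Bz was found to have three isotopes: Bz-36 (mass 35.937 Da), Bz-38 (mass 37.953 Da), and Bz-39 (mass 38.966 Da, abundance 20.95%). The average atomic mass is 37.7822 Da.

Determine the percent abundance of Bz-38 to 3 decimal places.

60.051%

The remaining 79.05% is split between Bz-36 (fraction x) and Bz-38 (fraction 0.7905 − x).
Substituting: 35.937x + 37.953(0.7905 − x) = 29.618823
(35.937 − 37.953)x = -0.3830235  ⇒  x = 0.18999, y = 0.60051
Bz-36: 18.999%, Bz-38: 60.051%.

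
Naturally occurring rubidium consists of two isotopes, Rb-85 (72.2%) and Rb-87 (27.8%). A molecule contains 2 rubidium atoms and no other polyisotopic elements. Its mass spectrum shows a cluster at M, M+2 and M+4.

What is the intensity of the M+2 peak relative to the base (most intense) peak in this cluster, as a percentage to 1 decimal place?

Binomial terms of (0.722 + 0.278)^2: M 0.5213, M+2 0.4014, M+4 0.0773 → M is the base peak.
P(M) = C(2,0) × 0.722^2 × 0.278^0 = 1 × 0.521284 × 1.0000 = 0.521284 (base)
P(M+2) = C(2,1) × 0.722^1 × 0.278^1 = 2 × 0.7220 × 0.2780 = 0.401432
Relative intensity = 0.401432 / 0.521284 × 100 = 77.0

77.0%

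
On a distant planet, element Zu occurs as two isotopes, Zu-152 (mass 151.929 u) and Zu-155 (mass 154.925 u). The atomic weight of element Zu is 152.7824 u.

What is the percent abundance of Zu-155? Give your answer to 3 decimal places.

28.485%

Writing the weighted mean with unknown fraction x of Zu-152:
151.929·x + 154.925·(1 − x) = 152.7824
(151.929 − 154.925)·x = 152.7824 − 154.925
x = -2.1426 / -2.996 = 0.71515 → 71.515% Zu-152, 28.485% Zu-155.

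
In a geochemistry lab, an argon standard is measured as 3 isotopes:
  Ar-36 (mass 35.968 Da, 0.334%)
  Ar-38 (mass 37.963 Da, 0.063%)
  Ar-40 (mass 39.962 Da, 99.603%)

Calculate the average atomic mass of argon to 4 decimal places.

The abundance-weighted mean is 0.00334 × 35.968 + 0.00063 × 37.963 + 0.99603 × 39.962
= 0.12013 + 0.02392 + 39.80335 = 39.94740 Da

39.9474 Da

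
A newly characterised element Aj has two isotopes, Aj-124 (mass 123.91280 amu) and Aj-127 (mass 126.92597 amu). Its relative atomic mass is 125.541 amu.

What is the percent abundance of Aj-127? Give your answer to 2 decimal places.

Let x be the fractional abundance of Aj-124; then Aj-127 has abundance 1 − x.
123.91280·x + 126.92597·(1 − x) = 125.541
(123.91280 − 126.92597)·x = 125.541 − 126.92597
x = -1.38497 / -3.01317 = 0.45964 → 45.96% Aj-124, 54.04% Aj-127.

54.04%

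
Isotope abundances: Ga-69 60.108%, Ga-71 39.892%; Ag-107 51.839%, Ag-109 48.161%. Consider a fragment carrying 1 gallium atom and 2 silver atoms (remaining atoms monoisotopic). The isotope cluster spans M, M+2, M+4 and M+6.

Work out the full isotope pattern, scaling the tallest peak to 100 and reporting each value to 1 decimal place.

Gallium pattern (n=1): 0.60108 : 0.39892
Silver pattern (n=2): 0.26872819 : 0.49932362 : 0.23194819
Convolve the two distributions (both contribute in 2-u steps):
  M: 0.60108×0.26872819 = 0.161527
  M+2: 0.60108×0.49932362 + 0.39892×0.26872819 = 0.407334
  M+4: 0.60108×0.23194819 + 0.39892×0.49932362 = 0.338610
  M+6: 0.39892×0.23194819 = 0.092529
Scale to base peak (0.407334) = 100: 39.7 : 100.0 : 83.1 : 22.7

39.7 : 100.0 : 83.1 : 22.7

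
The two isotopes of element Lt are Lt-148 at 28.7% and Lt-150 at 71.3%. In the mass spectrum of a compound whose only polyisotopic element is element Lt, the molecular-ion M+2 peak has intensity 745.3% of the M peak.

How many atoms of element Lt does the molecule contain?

The M+2/M ratio from n Lt atoms is n · q/p = n · 0.713/0.287.
n = 7.453 × 0.287/0.713 = 3.00 ≈ 3

3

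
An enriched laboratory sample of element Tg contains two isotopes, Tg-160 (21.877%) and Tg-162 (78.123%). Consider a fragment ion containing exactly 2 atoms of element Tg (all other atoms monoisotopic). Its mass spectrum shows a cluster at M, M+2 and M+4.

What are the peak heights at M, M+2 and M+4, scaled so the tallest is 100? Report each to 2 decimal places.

Each Tg atom is independently Tg-160 (p = 0.21877) or Tg-162 (q = 0.78123); the cluster is the binomial expansion (p + q)^2.
P(M) = 0.21877^2 = 0.047860
P(M+2) = 2 × 0.21877^1 × 0.78123^1 = 0.341819
P(M+4) = 0.78123^2 = 0.610320
The M+4 peak is largest (0.610320); scaling to 100 gives 7.84 : 56.01 : 100.00.

7.84 : 56.01 : 100.00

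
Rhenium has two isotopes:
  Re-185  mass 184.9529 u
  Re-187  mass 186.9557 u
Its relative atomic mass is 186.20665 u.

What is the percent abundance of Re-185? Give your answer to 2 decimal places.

37.40%

With x = fraction of Re-185 (so Re-187 is 1 − x):
184.9529·x + 186.9557·(1 − x) = 186.20665
(184.9529 − 186.9557)·x = 186.20665 − 186.9557
x = -0.74905 / -2.0028 = 0.37400 → 37.40% Re-185, 62.60% Re-187.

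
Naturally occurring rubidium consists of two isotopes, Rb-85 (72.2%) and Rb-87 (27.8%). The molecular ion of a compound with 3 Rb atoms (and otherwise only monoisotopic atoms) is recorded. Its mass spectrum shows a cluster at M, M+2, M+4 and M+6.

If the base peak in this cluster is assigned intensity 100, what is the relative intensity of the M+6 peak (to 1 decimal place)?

4.9

Term probabilities: M 0.3764, M+2 0.4348, M+4 0.1674, M+6 0.0215. Base peak = M+2.
P(M+2) = C(3,1) × 0.722^2 × 0.278^1 = 3 × 0.521284 × 0.2780 = 0.434751 (base)
P(M+6) = C(3,3) × 0.722^0 × 0.278^3 = 1 × 1.0000 × 0.02148495 = 0.021485
Relative intensity = 0.021485 / 0.434751 × 100 = 4.9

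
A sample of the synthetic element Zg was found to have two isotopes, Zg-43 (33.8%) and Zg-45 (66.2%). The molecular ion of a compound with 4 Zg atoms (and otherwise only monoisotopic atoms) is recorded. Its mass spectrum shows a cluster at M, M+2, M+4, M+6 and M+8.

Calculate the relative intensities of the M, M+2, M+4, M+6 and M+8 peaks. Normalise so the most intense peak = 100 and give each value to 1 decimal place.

3.3 : 26.1 : 76.6 : 100.0 : 49.0

Each Zg atom is independently Zg-43 (p = 0.338) or Zg-45 (q = 0.662); the cluster is the binomial expansion (p + q)^4.
P(M) = 0.338^4 = 0.013052
P(M+2) = 4 × 0.338^3 × 0.662^1 = 0.102251
P(M+4) = 6 × 0.338^2 × 0.662^2 = 0.300400
P(M+6) = 4 × 0.338^1 × 0.662^3 = 0.392239
P(M+8) = 0.662^4 = 0.192058
The M+6 peak is largest (0.392239); scaling to 100 gives 3.3 : 26.1 : 76.6 : 100.0 : 49.0.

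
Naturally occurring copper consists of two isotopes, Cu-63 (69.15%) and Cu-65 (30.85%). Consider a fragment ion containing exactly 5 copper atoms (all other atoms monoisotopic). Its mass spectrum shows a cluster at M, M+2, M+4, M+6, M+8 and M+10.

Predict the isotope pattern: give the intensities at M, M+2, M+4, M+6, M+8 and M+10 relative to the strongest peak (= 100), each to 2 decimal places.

44.83 : 100.00 : 89.23 : 39.81 : 8.88 : 0.79

Expanding (0.6915 + 0.3085)^5:
P(M) = 0.6915^5 = 0.158111
P(M+2) = 5 × 0.6915^4 × 0.3085^1 = 0.352691
P(M+4) = 10 × 0.6915^3 × 0.3085^2 = 0.314693
P(M+6) = 10 × 0.6915^2 × 0.3085^3 = 0.140394
P(M+8) = 5 × 0.6915^1 × 0.3085^4 = 0.031317
P(M+10) = 0.3085^5 = 0.002794
The M+2 peak is largest (0.352691); scaling to 100 gives 44.83 : 100.00 : 89.23 : 39.81 : 8.88 : 0.79.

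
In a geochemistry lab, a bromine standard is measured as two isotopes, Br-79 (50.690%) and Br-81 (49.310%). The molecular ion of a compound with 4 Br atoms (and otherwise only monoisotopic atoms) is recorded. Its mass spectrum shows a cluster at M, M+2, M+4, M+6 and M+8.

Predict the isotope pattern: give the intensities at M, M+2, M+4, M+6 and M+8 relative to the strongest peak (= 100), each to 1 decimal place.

17.6 : 68.5 : 100.0 : 64.9 : 15.8

Each Br atom is independently Br-79 (p = 0.50690) or Br-81 (q = 0.49310); the cluster is the binomial expansion (p + q)^4.
P(M) = 0.50690^4 = 0.066022
P(M+2) = 4 × 0.50690^3 × 0.49310^1 = 0.256899
P(M+4) = 6 × 0.50690^2 × 0.49310^2 = 0.374857
P(M+6) = 4 × 0.50690^1 × 0.49310^3 = 0.243101
P(M+8) = 0.49310^4 = 0.059121
The M+4 peak is largest (0.374857); scaling to 100 gives 17.6 : 68.5 : 100.0 : 64.9 : 15.8.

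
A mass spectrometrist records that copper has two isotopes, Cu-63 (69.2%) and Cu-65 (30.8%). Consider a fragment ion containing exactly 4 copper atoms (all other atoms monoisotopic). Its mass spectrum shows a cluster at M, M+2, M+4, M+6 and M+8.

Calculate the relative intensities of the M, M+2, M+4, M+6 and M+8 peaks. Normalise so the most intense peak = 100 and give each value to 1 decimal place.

Each Cu atom is independently Cu-63 (p = 0.692) or Cu-65 (q = 0.308); the cluster is the binomial expansion (p + q)^4.
P(M) = 0.692^4 = 0.229311
P(M+2) = 4 × 0.692^3 × 0.308^1 = 0.408253
P(M+4) = 6 × 0.692^2 × 0.308^2 = 0.272562
P(M+6) = 4 × 0.692^1 × 0.308^3 = 0.080876
P(M+8) = 0.308^4 = 0.008999
The M+2 peak is largest (0.408253); scaling to 100 gives 56.2 : 100.0 : 66.8 : 19.8 : 2.2.

56.2 : 100.0 : 66.8 : 19.8 : 2.2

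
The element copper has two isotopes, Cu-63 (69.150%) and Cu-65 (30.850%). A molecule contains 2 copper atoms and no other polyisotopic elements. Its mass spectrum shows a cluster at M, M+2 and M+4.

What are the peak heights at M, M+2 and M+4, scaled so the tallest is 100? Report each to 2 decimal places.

Each Cu atom is independently Cu-63 (p = 0.69150) or Cu-65 (q = 0.30850); the cluster is the binomial expansion (p + q)^2.
P(M) = 0.69150^2 = 0.478172
P(M+2) = 2 × 0.69150^1 × 0.30850^1 = 0.426656
P(M+4) = 0.30850^2 = 0.095172
The M peak is largest (0.478172); scaling to 100 gives 100.00 : 89.23 : 19.90.

100.00 : 89.23 : 19.90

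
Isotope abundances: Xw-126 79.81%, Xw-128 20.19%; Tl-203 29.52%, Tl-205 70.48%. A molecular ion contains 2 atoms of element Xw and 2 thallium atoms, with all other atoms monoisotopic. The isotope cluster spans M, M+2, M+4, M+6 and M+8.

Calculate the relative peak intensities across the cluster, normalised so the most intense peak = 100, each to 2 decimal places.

Element Xw pattern (n=2): 0.63696361 : 0.32227278 : 0.04076361
Thallium pattern (n=2): 0.08714304 : 0.41611392 : 0.49674304
Convolve the two distributions (both contribute in 2-u steps):
  M: 0.63696361×0.08714304 = 0.055507
  M+2: 0.63696361×0.41611392 + 0.32227278×0.08714304 = 0.293133
  M+4: 0.63696361×0.49674304 + 0.32227278×0.41611392 + 0.04076361×0.08714304 = 0.454062
  M+6: 0.32227278×0.49674304 + 0.04076361×0.41611392 = 0.177049
  M+8: 0.04076361×0.49674304 = 0.020249
Scale to base peak (0.454062) = 100: 12.22 : 64.56 : 100.00 : 38.99 : 4.46

12.22 : 64.56 : 100.00 : 38.99 : 4.46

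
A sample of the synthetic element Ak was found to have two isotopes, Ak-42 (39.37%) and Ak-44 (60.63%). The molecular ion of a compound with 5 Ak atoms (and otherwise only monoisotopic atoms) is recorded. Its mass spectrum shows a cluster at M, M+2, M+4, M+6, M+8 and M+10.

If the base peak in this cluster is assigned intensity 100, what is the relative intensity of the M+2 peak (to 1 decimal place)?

Term probabilities: M 0.0095, M+2 0.0728, M+4 0.2243, M+6 0.3455, M+8 0.2660, M+10 0.0819. Base peak = M+6.
P(M+6) = C(5,3) × 0.3937^2 × 0.6063^3 = 10 × 0.15499969 × 0.22287569 = 0.345457 (base)
P(M+2) = C(5,1) × 0.3937^4 × 0.6063^1 = 5 × 0.0240249 × 0.6063 = 0.072831
Relative intensity = 0.072831 / 0.345457 × 100 = 21.1

21.1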